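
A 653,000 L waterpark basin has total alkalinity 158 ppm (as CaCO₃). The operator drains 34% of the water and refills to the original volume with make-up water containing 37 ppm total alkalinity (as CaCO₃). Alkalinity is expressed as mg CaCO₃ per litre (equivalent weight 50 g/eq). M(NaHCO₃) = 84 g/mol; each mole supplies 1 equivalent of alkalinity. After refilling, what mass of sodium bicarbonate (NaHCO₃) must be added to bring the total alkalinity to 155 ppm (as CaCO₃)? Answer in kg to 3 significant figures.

41.8 kg

After draining 34% and refilling: 158 × 0.66 + 37 × 0.34 = 116.86 ppm.
Deficit to target: 155 − 116.86 = 38.14 mg/L.
As CaCO₃: 38.14 mg/L × 653,000 L = 24,910 g; ÷ 50 g/eq ÷ 1 = 498.1 mol NaHCO₃.
Mass: 498.1 × 84 = 41,840 g.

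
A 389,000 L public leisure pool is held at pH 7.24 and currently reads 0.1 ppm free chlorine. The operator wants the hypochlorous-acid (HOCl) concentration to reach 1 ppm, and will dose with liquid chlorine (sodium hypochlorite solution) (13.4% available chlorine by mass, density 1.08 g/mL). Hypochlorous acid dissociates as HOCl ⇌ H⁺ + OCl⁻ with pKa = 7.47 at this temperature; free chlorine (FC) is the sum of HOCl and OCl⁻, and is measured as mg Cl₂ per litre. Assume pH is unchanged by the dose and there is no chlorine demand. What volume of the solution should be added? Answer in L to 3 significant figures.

4.00 L

[OCl⁻]/[HOCl] = 10^(pH − pKa) = 10^(7.24 − 7.47) = 0.5888; fraction as HOCl = 1/(1 + 0.5888) = 0.6294.
Free chlorine required for 1 ppm HOCl: 1 / 0.6294 = 1.589 ppm.
FC to add: 1.589 − 0.1 = 1.489 mg/L as Cl₂.
Cl₂ equivalent: 1.489 mg/L × 389,000 L = 579.2 g.
Product at 13.4% available Cl: 579.2 / 0.134 = 4322 g.
Volume: 4322 g ÷ 1.08 g/mL = 4002 mL.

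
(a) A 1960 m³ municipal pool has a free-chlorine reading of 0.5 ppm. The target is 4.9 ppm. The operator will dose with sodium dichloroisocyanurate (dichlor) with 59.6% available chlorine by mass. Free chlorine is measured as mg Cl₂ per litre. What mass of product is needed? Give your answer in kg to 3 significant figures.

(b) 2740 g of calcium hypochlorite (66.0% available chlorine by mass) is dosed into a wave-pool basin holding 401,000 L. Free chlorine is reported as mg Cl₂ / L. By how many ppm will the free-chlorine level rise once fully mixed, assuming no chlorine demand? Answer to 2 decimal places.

(a) 14.5 kg; (b) 4.51 ppm

(a) Volume: 1960 m³ = 1,960,000 L.
(a) Chlorine deficit: 4.9 − 0.5 = 4.4 ppm = 4.4 mg/L as Cl₂.
(a) Cl₂ equivalent needed: 4.4 mg/L × 1,960,000 L = 8,624,000 mg = 8624 g.
(a) Product at 59.6% available chlorine: 8624 / 0.596 = 14,470 g.

(b) Available chlorine delivered: 2740 g × 0.66 = 1808 g as Cl₂.
(b) Concentration rise: 1808 g / 401,000 L = 4.51 mg/L = 4.51 ppm.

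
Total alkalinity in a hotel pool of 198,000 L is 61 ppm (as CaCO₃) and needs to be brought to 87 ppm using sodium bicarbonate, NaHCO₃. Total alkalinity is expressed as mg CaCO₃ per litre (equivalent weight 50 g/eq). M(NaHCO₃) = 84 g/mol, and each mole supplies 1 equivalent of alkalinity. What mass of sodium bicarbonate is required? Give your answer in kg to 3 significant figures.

8.65 kg

Alkalinity to add: (87 − 61) = 26 mg/L as CaCO₃ × 198,000 L = 5148 g as CaCO₃.
Equivalents: 5148 g ÷ 50 g/eq = 103 eq.
NaHCO₃ supplies 1 eq per mole → 103 mol.
Mass: 103 mol × 84 g/mol = 8649 g.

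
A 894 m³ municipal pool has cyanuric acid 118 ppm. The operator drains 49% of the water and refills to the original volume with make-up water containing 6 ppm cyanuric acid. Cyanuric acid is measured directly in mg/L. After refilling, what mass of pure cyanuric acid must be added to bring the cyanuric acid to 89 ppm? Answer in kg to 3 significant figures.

Volume: 894 m³ = 894,000 L.
After draining 49% and refilling: 118 × 0.51 + 6 × 0.49 = 63.12 ppm.
Deficit to target: 89 − 63.12 = 25.88 mg/L.
Mass: 25.88 mg/L × 894,000 L = 23,140 g cyanuric acid.

23.1 kg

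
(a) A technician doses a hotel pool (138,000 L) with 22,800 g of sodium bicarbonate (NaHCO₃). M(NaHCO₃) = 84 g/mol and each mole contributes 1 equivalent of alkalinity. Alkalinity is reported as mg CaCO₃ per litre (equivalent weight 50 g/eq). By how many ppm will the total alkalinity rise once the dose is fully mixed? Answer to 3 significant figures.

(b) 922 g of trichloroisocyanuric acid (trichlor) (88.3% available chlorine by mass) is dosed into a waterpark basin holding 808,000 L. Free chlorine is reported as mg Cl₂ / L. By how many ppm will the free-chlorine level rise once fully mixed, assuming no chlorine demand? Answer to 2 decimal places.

(a) 98.3 ppm; (b) 1.01 ppm

(a) Moles of NaHCO₃: 22,800 g ÷ 84 g/mol = 271.4 mol → 271.4 eq of alkalinity.
(a) As CaCO₃: 271.4 eq × 50 g/eq = 13,570 g.
(a) Rise: 13,570 g / 138,000 L × 1000 = 98.34 mg/L.

(b) Available chlorine delivered: 922 g × 0.883 = 814.1 g as Cl₂.
(b) Concentration rise: 814.1 g / 808,000 L = 1.008 mg/L = 1.01 ppm.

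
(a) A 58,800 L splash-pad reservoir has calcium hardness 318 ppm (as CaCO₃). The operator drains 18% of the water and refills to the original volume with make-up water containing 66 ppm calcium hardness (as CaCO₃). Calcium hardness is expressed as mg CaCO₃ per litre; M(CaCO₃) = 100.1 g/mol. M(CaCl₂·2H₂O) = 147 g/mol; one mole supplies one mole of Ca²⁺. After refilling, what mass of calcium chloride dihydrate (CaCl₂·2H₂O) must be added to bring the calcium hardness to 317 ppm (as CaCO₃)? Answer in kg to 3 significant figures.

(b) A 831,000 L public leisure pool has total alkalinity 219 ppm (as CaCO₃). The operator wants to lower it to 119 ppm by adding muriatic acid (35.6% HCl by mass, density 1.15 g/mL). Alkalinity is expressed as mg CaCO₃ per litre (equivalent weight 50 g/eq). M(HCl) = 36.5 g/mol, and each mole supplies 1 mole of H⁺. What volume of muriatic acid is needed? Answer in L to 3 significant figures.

(a) 3.83 kg; (b) 148 L

(a) After draining 18% and refilling: 318 × 0.82 + 66 × 0.18 = 272.64 ppm.
(a) Deficit to target: 317 − 272.64 = 44.36 mg/L.
(a) As CaCO₃: 44.36 mg/L × 58,800 L = 2608 g; ÷ 100.1 = 26.06 mol Ca²⁺.
(a) Mass: 26.06 × 147 = 3830 g.

(b) Alkalinity to neutralize: (219 − 119) = 100 mg/L as CaCO₃ × 831,000 L = 83,100 g as CaCO₃.
(b) Equivalents of H⁺ required: 83,100 ÷ 50 g/eq = 1662 eq = 1662 mol HCl.
(b) Mass of HCl: 1662 × 36.5 = 60,660 g.
(b) Mass of 35.6% solution: 60,660 / 0.356 = 170,400 g.
(b) Volume: 170,400 g ÷ 1.15 g/mL = 148,200 mL.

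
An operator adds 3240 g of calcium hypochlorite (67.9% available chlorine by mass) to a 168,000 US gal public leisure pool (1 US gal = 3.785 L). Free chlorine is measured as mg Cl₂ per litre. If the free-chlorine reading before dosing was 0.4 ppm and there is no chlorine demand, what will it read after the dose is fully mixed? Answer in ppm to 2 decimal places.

3.86 ppm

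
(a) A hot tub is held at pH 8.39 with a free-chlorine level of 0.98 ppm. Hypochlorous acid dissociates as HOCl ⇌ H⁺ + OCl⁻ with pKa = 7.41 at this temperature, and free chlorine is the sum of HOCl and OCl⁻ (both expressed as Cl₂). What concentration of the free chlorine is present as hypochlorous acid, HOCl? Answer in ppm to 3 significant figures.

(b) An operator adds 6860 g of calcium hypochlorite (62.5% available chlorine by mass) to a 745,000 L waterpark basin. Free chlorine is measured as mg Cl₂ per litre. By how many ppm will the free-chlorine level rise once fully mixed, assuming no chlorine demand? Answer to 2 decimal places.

(a) [OCl⁻]/[HOCl] = 10^(pH − pKa) = 10^(8.39 − 7.41) = 10^0.98 = 9.55.
(a) Fraction as HOCl = 1 / (1 + 9.55) = 0.09479.
(a) HOCl = 0.09479 × 0.98 ppm = 0.09289 ppm.

(b) Available chlorine delivered: 6860 g × 0.625 = 4288 g as Cl₂.
(b) Concentration rise: 4288 g / 745,000 L = 5.755 mg/L = 5.76 ppm.

(a) 0.0929 ppm; (b) 5.76 ppm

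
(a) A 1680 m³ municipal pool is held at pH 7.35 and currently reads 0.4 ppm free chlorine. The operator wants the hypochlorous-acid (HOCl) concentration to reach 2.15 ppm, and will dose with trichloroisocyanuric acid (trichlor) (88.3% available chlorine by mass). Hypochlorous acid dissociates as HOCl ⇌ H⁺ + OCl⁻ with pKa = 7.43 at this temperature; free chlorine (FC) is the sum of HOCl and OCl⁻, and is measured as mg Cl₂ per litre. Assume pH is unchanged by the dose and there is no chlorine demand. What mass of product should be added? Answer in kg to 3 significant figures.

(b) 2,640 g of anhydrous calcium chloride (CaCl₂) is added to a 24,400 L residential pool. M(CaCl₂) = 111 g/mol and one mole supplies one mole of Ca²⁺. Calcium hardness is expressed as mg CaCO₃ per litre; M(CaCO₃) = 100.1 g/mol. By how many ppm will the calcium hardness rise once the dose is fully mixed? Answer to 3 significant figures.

(a) 6.73 kg; (b) 97.6 ppm

(a) Volume: 1680 m³ = 1,680,000 L.
(a) [OCl⁻]/[HOCl] = 10^(pH − pKa) = 10^(7.35 − 7.43) = 0.8318; fraction as HOCl = 1/(1 + 0.8318) = 0.5459.
(a) Free chlorine required for 2.15 ppm HOCl: 2.15 / 0.5459 = 3.938 ppm.
(a) FC to add: 3.938 − 0.4 = 3.538 mg/L as Cl₂.
(a) Cl₂ equivalent: 3.538 mg/L × 1,680,000 L = 5944 g.
(a) Product at 88.3% available Cl: 5944 / 0.883 = 6732 g.

(b) Moles of Ca²⁺: 2,640 g ÷ 111 g/mol = 23.78 mol.
(b) As CaCO₃: 23.78 mol × 100.1 g/mol = 2381 g.
(b) Rise: 2381 g / 24,400 L × 1000 = 97.57 mg/L.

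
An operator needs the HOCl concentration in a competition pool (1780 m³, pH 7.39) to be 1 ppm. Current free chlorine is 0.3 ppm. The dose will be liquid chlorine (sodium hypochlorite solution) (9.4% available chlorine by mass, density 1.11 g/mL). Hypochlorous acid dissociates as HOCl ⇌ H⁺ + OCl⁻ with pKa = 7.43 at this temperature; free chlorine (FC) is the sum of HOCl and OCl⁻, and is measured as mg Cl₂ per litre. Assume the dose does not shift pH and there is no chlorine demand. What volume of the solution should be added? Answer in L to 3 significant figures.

Volume: 1780 m³ = 1,780,000 L.
[OCl⁻]/[HOCl] = 10^(pH − pKa) = 10^(7.39 − 7.43) = 0.912; fraction as HOCl = 1/(1 + 0.912) = 0.523.
Free chlorine required for 1 ppm HOCl: 1 / 0.523 = 1.912 ppm.
FC to add: 1.912 − 0.3 = 1.612 mg/L as Cl₂.
Cl₂ equivalent: 1.612 mg/L × 1,780,000 L = 2869 g.
Product at 9.4% available Cl: 2869 / 0.094 = 30,530 g.
Volume: 30,530 g ÷ 1.11 g/mL = 27,500 mL.

27.5 L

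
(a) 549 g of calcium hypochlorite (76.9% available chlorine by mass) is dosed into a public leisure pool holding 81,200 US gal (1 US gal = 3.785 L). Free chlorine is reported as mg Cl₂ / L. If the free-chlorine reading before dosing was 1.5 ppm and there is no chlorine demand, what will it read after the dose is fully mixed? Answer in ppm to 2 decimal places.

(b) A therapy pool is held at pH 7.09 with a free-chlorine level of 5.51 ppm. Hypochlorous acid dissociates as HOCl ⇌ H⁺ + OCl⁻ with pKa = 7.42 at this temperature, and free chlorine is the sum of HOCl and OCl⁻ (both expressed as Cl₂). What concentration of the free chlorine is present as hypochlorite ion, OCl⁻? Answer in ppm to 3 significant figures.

(a) 2.87 ppm; (b) 1.76 ppm

(a) Volume: 81,200 US gal × 3.785 L/gal = 307,342 L.
(a) Available chlorine delivered: 549 g × 0.769 = 422.2 g as Cl₂.
(a) Concentration rise: 422.2 g / 307,342 L = 1.374 mg/L = 1.37 ppm.
(a) Final FC: 1.5 + 1.37 = 2.87 ppm.

(b) [OCl⁻]/[HOCl] = 10^(pH − pKa) = 10^(7.09 − 7.42) = 10^-0.33 = 0.4677.
(b) Fraction as HOCl = 1 / (1 + 0.4677) = 0.6813.
(b) OCl⁻ = (1 − 0.6813) × 5.51 ppm = 1.756 ppm.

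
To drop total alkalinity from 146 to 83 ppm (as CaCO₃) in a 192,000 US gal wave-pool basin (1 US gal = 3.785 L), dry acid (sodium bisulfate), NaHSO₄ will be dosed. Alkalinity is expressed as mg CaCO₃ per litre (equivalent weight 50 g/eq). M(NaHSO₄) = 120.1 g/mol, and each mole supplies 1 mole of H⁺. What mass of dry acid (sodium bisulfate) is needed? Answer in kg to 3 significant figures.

110 kg

Volume: 192,000 US gal × 3.785 L/gal = 726,720 L.
Alkalinity to neutralize: (146 − 83) = 63 mg/L as CaCO₃ × 726,720 L = 45,780 g as CaCO₃.
Equivalents of H⁺ required: 45,780 ÷ 50 g/eq = 915.7 eq = 915.7 mol NaHSO₄.
Mass of NaHSO₄: 915.7 × 120.1 = 110,000 g.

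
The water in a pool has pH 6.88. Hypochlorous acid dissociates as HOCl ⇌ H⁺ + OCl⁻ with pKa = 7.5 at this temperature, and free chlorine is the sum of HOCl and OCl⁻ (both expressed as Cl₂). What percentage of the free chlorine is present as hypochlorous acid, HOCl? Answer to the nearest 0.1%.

80.7%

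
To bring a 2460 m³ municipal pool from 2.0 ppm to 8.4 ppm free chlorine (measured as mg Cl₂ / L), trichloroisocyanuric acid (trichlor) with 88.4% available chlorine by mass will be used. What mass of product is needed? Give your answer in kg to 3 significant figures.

17.8 kg

Volume: 2460 m³ = 2,460,000 L.
Chlorine deficit: 8.4 − 2.0 = 6.4 ppm = 6.4 mg/L as Cl₂.
Cl₂ equivalent needed: 6.4 mg/L × 2,460,000 L = 15,740,000 mg = 15,740 g.
Product at 88.4% available chlorine: 15,740 / 0.884 = 17,810 g.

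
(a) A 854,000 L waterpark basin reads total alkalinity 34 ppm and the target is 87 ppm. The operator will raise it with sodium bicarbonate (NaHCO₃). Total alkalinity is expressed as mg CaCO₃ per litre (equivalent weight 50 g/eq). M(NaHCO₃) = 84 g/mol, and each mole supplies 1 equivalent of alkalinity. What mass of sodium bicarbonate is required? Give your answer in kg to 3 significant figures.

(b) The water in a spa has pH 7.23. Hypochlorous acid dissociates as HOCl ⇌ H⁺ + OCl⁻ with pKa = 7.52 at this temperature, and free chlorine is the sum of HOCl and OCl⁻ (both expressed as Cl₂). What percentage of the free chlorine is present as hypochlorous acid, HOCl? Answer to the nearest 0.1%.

(a) 76.0 kg; (b) 66.1%

(a) Alkalinity to add: (87 − 34) = 53 mg/L as CaCO₃ × 854,000 L = 45,260 g as CaCO₃.
(a) Equivalents: 45,260 g ÷ 50 g/eq = 905.2 eq.
(a) NaHCO₃ supplies 1 eq per mole → 905.2 mol.
(a) Mass: 905.2 mol × 84 g/mol = 76,040 g.

(b) [OCl⁻]/[HOCl] = 10^(pH − pKa) = 10^(7.23 − 7.52) = 10^-0.29 = 0.5129.
(b) Fraction as HOCl = 1 / (1 + 0.5129) = 0.661.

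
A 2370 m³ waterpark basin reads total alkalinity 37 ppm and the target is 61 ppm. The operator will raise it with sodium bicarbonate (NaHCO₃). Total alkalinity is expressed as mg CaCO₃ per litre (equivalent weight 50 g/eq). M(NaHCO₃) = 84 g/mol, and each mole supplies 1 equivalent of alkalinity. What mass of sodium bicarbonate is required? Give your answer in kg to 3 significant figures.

95.6 kg

Volume: 2370 m³ = 2,370,000 L.
Alkalinity to add: (61 − 37) = 24 mg/L as CaCO₃ × 2,370,000 L = 56,880 g as CaCO₃.
Equivalents: 56,880 g ÷ 50 g/eq = 1138 eq.
NaHCO₃ supplies 1 eq per mole → 1138 mol.
Mass: 1138 mol × 84 g/mol = 95,560 g.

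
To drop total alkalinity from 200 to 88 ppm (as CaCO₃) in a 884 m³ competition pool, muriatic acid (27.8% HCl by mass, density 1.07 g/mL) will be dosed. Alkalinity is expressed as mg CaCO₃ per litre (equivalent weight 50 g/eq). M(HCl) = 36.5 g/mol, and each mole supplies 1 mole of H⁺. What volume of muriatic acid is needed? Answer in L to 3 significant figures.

243 L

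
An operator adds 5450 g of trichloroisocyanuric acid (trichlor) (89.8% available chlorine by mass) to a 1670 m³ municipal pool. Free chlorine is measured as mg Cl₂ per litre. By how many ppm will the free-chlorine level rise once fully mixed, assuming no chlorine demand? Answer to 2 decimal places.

Volume: 1670 m³ = 1,670,000 L.
Available chlorine delivered: 5450 g × 0.898 = 4894 g as Cl₂.
Concentration rise: 4894 g / 1,670,000 L = 2.931 mg/L = 2.93 ppm.

2.93 ppm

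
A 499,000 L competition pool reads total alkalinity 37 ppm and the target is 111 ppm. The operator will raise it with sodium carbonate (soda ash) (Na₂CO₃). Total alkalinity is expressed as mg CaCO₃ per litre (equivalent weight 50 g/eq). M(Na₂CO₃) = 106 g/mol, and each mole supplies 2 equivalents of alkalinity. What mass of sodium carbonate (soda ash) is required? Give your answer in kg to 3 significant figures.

Alkalinity to add: (111 − 37) = 74 mg/L as CaCO₃ × 499,000 L = 36,930 g as CaCO₃.
Equivalents: 36,930 g ÷ 50 g/eq = 738.5 eq.
Each mole of Na₂CO₃ supplies 2 eq, so 738.5 / 2 = 369.3 mol.
Mass: 369.3 mol × 106 g/mol = 39,140 g.

39.1 kg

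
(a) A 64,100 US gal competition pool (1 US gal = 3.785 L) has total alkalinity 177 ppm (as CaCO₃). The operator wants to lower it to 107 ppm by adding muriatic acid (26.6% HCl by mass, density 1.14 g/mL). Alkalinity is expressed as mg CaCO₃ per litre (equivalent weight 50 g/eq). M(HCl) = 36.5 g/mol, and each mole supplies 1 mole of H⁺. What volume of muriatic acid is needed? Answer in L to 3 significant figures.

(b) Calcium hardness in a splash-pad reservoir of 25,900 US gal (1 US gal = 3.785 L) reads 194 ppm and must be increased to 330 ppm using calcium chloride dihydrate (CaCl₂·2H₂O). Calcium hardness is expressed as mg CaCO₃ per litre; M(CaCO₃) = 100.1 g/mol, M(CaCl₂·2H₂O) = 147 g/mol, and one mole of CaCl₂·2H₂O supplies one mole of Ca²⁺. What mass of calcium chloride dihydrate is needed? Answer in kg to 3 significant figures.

(a) Volume: 64,100 US gal × 3.785 L/gal = 242,618 L.
(a) Alkalinity to neutralize: (177 − 107) = 70 mg/L as CaCO₃ × 242,618 L = 16,980 g as CaCO₃.
(a) Equivalents of H⁺ required: 16,980 ÷ 50 g/eq = 339.7 eq = 339.7 mol HCl.
(a) Mass of HCl: 339.7 × 36.5 = 12,400 g.
(a) Mass of 26.6% solution: 12,400 / 0.266 = 46,610 g.
(a) Volume: 46,610 g ÷ 1.14 g/mL = 40,880 mL.

(b) Volume: 25,900 US gal × 3.785 L/gal = 98,032 L.
(b) Hardness to add: (330 − 194) = 136 mg/L as CaCO₃ × 98,032 L = 13,330 g as CaCO₃.
(b) Moles of Ca²⁺ (1 mol Ca²⁺ ≡ 1 mol CaCO₃): 13,330 / 100.1 g/mol = 133.2 mol.
(b) Mass of CaCl₂·2H₂O: 133.2 × 147 = 19,580 g.

(a) 40.9 L; (b) 19.6 kg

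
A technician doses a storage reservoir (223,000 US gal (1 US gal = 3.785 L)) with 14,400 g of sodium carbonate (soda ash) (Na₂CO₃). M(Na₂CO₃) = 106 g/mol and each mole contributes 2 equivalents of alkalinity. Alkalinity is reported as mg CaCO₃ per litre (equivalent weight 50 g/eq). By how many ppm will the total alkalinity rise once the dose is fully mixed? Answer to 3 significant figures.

Volume: 223,000 US gal × 3.785 L/gal = 844,055 L.
Moles of Na₂CO₃: 14,400 g ÷ 106 g/mol = 135.8 mol → 271.7 eq of alkalinity.
As CaCO₃: 271.7 eq × 50 g/eq = 13,580 g.
Rise: 13,580 g / 844,055 L × 1000 = 16.09 mg/L.

16.1 ppm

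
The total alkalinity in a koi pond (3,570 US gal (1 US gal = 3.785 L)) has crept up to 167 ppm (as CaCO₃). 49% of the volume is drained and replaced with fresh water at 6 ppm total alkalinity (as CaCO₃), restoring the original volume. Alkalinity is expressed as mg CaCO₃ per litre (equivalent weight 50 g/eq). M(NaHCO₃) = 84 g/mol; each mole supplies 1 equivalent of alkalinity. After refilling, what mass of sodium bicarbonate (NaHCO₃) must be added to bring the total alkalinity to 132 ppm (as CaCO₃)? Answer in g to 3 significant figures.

996 g

Volume: 3,570 US gal × 3.785 L/gal = 13,512 L.
After draining 49% and refilling: 167 × 0.51 + 6 × 0.49 = 88.11 ppm.
Deficit to target: 132 − 88.11 = 43.89 mg/L.
As CaCO₃: 43.89 mg/L × 13,512 L = 593.1 g; ÷ 50 g/eq ÷ 1 = 11.86 mol NaHCO₃.
Mass: 11.86 × 84 = 996.3 g.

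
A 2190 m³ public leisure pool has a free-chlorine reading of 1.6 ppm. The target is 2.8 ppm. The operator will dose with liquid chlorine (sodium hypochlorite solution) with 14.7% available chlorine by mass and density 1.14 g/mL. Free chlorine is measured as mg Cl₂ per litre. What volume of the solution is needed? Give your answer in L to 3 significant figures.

15.7 L

Volume: 2190 m³ = 2,190,000 L.
Chlorine deficit: 2.8 − 1.6 = 1.2 ppm = 1.2 mg/L as Cl₂.
Cl₂ equivalent needed: 1.2 mg/L × 2,190,000 L = 2,628,000 mg = 2628 g.
Product at 14.7% available chlorine: 2628 / 0.147 = 17,880 g.
Volume at density 1.14 g/mL: 17,880 g ÷ 1.14 g/mL = 15,680 mL.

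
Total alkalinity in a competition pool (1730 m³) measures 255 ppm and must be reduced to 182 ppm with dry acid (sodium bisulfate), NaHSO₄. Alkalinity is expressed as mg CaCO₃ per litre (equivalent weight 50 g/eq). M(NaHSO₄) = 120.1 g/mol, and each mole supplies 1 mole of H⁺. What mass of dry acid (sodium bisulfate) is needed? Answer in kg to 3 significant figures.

303 kg

Volume: 1730 m³ = 1,730,000 L.
Alkalinity to neutralize: (255 − 182) = 73 mg/L as CaCO₃ × 1,730,000 L = 126,300 g as CaCO₃.
Equivalents of H⁺ required: 126,300 ÷ 50 g/eq = 2526 eq = 2526 mol NaHSO₄.
Mass of NaHSO₄: 2526 × 120.1 = 303,300 g.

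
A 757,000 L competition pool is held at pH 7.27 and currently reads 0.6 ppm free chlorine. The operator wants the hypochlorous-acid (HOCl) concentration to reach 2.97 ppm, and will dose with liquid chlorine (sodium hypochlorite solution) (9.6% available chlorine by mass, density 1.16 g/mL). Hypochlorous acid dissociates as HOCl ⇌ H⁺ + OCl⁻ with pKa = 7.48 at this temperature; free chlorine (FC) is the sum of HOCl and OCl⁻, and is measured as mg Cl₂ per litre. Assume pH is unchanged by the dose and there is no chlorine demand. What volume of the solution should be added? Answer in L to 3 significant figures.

28.6 L

[OCl⁻]/[HOCl] = 10^(pH − pKa) = 10^(7.27 − 7.48) = 0.6166; fraction as HOCl = 1/(1 + 0.6166) = 0.6186.
Free chlorine required for 2.97 ppm HOCl: 2.97 / 0.6186 = 4.801 ppm.
FC to add: 4.801 − 0.6 = 4.201 mg/L as Cl₂.
Cl₂ equivalent: 4.201 mg/L × 757,000 L = 3180 g.
Product at 9.6% available Cl: 3180 / 0.096 = 33,130 g.
Volume: 33,130 g ÷ 1.16 g/mL = 28,560 mL.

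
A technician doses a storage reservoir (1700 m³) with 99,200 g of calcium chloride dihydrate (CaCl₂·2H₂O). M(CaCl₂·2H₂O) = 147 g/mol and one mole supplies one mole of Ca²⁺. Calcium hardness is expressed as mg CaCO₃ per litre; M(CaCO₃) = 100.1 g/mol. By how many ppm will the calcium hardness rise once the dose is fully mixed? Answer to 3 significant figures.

39.7 ppm

Volume: 1700 m³ = 1,700,000 L.
Moles of Ca²⁺: 99,200 g ÷ 147 g/mol = 674.8 mol.
As CaCO₃: 674.8 mol × 100.1 g/mol = 67,550 g.
Rise: 67,550 g / 1,700,000 L × 1000 = 39.74 mg/L.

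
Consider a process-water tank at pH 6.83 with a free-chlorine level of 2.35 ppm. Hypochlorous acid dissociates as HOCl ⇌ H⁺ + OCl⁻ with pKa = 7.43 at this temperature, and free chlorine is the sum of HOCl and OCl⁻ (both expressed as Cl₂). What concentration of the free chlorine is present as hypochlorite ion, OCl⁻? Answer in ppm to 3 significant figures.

[OCl⁻]/[HOCl] = 10^(pH − pKa) = 10^(6.83 − 7.43) = 10^-0.60 = 0.2512.
Fraction as HOCl = 1 / (1 + 0.2512) = 0.7992.
OCl⁻ = (1 − 0.7992) × 2.35 ppm = 0.4718 ppm.

0.472 ppm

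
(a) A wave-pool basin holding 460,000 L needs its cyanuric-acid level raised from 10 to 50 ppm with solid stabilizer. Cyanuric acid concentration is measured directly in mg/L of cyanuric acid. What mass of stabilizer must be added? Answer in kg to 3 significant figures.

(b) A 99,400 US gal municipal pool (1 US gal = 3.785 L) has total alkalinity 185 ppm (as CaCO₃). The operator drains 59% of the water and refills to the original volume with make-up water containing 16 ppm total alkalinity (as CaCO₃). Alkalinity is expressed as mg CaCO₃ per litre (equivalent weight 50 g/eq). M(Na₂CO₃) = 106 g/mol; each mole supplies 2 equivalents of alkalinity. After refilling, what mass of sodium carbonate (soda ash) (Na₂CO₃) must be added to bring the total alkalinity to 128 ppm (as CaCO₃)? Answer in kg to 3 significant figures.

(a) 18.4 kg; (b) 17.0 kg

(a) CYA to add: (50 − 10) = 40 mg/L × 460,000 L = 18,400 g cyanuric acid.

(b) Volume: 99,400 US gal × 3.785 L/gal = 376,229 L.
(b) After draining 59% and refilling: 185 × 0.41 + 16 × 0.59 = 85.29 ppm.
(b) Deficit to target: 128 − 85.29 = 42.71 mg/L.
(b) As CaCO₃: 42.71 mg/L × 376,229 L = 16,070 g; ÷ 50 g/eq ÷ 2 = 160.7 mol Na₂CO₃.
(b) Mass: 160.7 × 106 = 17,030 g.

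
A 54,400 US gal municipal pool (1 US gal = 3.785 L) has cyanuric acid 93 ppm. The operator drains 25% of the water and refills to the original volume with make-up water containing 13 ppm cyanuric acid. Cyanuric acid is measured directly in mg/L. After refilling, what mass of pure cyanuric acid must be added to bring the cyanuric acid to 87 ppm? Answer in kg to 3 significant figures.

2.88 kg

Volume: 54,400 US gal × 3.785 L/gal = 205,904 L.
After draining 25% and refilling: 93 × 0.75 + 13 × 0.25 = 73 ppm.
Deficit to target: 87 − 73 = 14 mg/L.
Mass: 14 mg/L × 205,904 L = 2883 g cyanuric acid.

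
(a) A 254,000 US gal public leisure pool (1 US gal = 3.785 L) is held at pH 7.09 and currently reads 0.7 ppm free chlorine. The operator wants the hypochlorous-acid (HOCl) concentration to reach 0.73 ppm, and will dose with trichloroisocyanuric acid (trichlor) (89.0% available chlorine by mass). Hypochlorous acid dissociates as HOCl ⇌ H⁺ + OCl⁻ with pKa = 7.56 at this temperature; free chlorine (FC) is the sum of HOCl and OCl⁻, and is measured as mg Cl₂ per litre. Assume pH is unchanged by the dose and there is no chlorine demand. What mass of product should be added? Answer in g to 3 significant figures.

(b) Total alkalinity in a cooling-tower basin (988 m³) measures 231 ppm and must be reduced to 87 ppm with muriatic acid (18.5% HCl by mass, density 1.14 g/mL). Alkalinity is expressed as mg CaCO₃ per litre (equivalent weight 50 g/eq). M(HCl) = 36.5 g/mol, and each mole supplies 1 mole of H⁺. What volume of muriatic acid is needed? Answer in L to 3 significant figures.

(a) 300 g; (b) 492 L

(a) Volume: 254,000 US gal × 3.785 L/gal = 961,390 L.
(a) [OCl⁻]/[HOCl] = 10^(pH − pKa) = 10^(7.09 − 7.56) = 0.3388; fraction as HOCl = 1/(1 + 0.3388) = 0.7469.
(a) Free chlorine required for 0.73 ppm HOCl: 0.73 / 0.7469 = 0.9774 ppm.
(a) FC to add: 0.9774 − 0.7 = 0.2774 mg/L as Cl₂.
(a) Cl₂ equivalent: 0.2774 mg/L × 961,390 L = 266.6 g.
(a) Product at 89.0% available Cl: 266.6 / 0.89 = 299.6 g.

(b) Volume: 988 m³ = 988,000 L.
(b) Alkalinity to neutralize: (231 − 87) = 144 mg/L as CaCO₃ × 988,000 L = 142,300 g as CaCO₃.
(b) Equivalents of H⁺ required: 142,300 ÷ 50 g/eq = 2845 eq = 2845 mol HCl.
(b) Mass of HCl: 2845 × 36.5 = 103,900 g.
(b) Mass of 18.5% solution: 103,900 / 0.185 = 561,400 g.
(b) Volume: 561,400 g ÷ 1.14 g/mL = 492,500 mL.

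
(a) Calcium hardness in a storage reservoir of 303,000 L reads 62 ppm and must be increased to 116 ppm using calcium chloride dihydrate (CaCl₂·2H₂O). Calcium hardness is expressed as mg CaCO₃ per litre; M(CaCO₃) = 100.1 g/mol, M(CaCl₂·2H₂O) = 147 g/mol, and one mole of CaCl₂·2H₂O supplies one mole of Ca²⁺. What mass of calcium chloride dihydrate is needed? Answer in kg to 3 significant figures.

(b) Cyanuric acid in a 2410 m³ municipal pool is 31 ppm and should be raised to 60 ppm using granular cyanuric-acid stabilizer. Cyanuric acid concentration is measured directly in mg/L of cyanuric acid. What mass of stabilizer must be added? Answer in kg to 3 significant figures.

(a) 24.0 kg; (b) 69.9 kg

(a) Hardness to add: (116 − 62) = 54 mg/L as CaCO₃ × 303,000 L = 16,360 g as CaCO₃.
(a) Moles of Ca²⁺ (1 mol Ca²⁺ ≡ 1 mol CaCO₃): 16,360 / 100.1 g/mol = 163.5 mol.
(a) Mass of CaCl₂·2H₂O: 163.5 × 147 = 24,030 g.

(b) Volume: 2410 m³ = 2,410,000 L.
(b) CYA to add: (60 − 31) = 29 mg/L × 2,410,000 L = 69,890 g cyanuric acid.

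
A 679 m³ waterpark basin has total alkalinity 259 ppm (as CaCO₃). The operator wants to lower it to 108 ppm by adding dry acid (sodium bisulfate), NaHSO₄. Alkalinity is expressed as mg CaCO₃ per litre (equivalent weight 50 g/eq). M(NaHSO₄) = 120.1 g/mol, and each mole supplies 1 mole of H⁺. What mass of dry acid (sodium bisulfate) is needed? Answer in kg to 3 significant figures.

Volume: 679 m³ = 679,000 L.
Alkalinity to neutralize: (259 − 108) = 151 mg/L as CaCO₃ × 679,000 L = 102,500 g as CaCO₃.
Equivalents of H⁺ required: 102,500 ÷ 50 g/eq = 2051 eq = 2051 mol NaHSO₄.
Mass of NaHSO₄: 2051 × 120.1 = 246,300 g.

246 kg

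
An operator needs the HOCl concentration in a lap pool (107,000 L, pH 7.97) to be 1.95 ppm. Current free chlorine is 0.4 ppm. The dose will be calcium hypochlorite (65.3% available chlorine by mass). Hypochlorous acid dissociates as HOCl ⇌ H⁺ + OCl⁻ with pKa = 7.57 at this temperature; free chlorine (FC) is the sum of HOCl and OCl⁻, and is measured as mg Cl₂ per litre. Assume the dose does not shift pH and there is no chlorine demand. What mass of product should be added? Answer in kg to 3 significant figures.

1.06 kg

[OCl⁻]/[HOCl] = 10^(pH − pKa) = 10^(7.97 − 7.57) = 2.512; fraction as HOCl = 1/(1 + 2.512) = 0.2847.
Free chlorine required for 1.95 ppm HOCl: 1.95 / 0.2847 = 6.848 ppm.
FC to add: 6.848 − 0.4 = 6.448 mg/L as Cl₂.
Cl₂ equivalent: 6.448 mg/L × 107,000 L = 690 g.
Product at 65.3% available Cl: 690 / 0.653 = 1057 g.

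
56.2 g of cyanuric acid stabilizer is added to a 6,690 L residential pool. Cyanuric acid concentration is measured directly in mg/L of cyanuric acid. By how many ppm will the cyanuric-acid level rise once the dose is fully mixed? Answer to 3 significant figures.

Rise: 56.2 g / 6,690 L × 1000 = 8.401 mg/L.

8.40 ppm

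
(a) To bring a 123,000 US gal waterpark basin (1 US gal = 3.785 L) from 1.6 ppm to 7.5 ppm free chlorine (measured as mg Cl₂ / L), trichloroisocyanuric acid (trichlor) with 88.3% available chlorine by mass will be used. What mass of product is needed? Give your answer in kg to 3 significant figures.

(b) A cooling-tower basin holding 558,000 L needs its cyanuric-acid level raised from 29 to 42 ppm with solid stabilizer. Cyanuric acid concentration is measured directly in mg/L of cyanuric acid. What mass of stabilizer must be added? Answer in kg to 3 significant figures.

(a) Volume: 123,000 US gal × 3.785 L/gal = 465,555 L.
(a) Chlorine deficit: 7.5 − 1.6 = 5.9 ppm = 5.9 mg/L as Cl₂.
(a) Cl₂ equivalent needed: 5.9 mg/L × 465,555 L = 2,747,000 mg = 2747 g.
(a) Product at 88.3% available chlorine: 2747 / 0.883 = 3111 g.

(b) CYA to add: (42 − 29) = 13 mg/L × 558,000 L = 7254 g cyanuric acid.

(a) 3.11 kg; (b) 7.25 kg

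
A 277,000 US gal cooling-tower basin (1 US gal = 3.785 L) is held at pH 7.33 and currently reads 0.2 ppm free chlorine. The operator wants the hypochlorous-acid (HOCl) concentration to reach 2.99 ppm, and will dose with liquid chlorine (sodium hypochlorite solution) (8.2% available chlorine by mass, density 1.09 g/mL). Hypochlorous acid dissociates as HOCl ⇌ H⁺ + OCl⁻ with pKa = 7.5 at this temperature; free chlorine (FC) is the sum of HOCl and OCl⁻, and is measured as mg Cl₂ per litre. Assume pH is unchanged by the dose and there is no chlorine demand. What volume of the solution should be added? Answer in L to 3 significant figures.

56.4 L

Volume: 277,000 US gal × 3.785 L/gal = 1,048,445 L.
[OCl⁻]/[HOCl] = 10^(pH − pKa) = 10^(7.33 − 7.5) = 0.6761; fraction as HOCl = 1/(1 + 0.6761) = 0.5966.
Free chlorine required for 2.99 ppm HOCl: 2.99 / 0.5966 = 5.011 ppm.
FC to add: 5.011 − 0.2 = 4.811 mg/L as Cl₂.
Cl₂ equivalent: 4.811 mg/L × 1,048,445 L = 5045 g.
Product at 8.2% available Cl: 5045 / 0.082 = 61,520 g.
Volume: 61,520 g ÷ 1.09 g/mL = 56,440 mL.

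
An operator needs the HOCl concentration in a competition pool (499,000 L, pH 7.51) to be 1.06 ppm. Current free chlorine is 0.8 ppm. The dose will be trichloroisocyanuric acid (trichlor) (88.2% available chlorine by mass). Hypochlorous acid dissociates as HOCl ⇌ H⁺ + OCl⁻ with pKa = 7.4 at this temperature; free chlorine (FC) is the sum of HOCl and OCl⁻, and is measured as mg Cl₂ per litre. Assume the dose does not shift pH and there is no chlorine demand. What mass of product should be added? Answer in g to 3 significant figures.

920 g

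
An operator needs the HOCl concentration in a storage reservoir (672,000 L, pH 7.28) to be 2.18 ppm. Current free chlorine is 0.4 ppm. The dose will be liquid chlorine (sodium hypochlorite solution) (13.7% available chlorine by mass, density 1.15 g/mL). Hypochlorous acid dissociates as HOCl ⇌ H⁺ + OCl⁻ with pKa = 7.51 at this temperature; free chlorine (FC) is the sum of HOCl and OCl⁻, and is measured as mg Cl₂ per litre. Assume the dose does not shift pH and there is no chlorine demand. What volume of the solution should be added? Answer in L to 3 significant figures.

[OCl⁻]/[HOCl] = 10^(pH − pKa) = 10^(7.28 − 7.51) = 0.5888; fraction as HOCl = 1/(1 + 0.5888) = 0.6294.
Free chlorine required for 2.18 ppm HOCl: 2.18 / 0.6294 = 3.464 ppm.
FC to add: 3.464 − 0.4 = 3.064 mg/L as Cl₂.
Cl₂ equivalent: 3.064 mg/L × 672,000 L = 2059 g.
Product at 13.7% available Cl: 2059 / 0.137 = 15,030 g.
Volume: 15,030 g ÷ 1.15 g/mL = 13,070 mL.

13.1 L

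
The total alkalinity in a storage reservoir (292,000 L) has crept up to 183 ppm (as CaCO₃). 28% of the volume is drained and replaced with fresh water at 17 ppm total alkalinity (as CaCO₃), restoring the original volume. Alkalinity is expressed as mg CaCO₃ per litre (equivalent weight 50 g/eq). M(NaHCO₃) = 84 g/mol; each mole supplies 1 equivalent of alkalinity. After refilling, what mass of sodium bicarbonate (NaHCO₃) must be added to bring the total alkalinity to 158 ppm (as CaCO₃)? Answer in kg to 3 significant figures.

10.5 kg

After draining 28% and refilling: 183 × 0.72 + 17 × 0.28 = 136.52 ppm.
Deficit to target: 158 − 136.52 = 21.48 mg/L.
As CaCO₃: 21.48 mg/L × 292,000 L = 6272 g; ÷ 50 g/eq ÷ 1 = 125.4 mol NaHCO₃.
Mass: 125.4 × 84 = 10,540 g.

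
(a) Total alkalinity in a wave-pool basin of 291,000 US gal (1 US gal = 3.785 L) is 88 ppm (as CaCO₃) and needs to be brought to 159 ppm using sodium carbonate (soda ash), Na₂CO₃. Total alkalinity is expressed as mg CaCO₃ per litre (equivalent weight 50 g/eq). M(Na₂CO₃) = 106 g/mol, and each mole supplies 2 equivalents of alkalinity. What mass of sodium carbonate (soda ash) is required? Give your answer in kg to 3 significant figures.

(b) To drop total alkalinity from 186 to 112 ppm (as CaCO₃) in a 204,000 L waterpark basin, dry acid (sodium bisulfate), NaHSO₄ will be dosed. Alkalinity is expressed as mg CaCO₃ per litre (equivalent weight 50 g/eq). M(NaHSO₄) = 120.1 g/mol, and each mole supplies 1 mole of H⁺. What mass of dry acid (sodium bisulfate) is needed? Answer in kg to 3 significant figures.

(a) Volume: 291,000 US gal × 3.785 L/gal = 1,101,435 L.
(a) Alkalinity to add: (159 − 88) = 71 mg/L as CaCO₃ × 1,101,435 L = 78,200 g as CaCO₃.
(a) Equivalents: 78,200 g ÷ 50 g/eq = 1564 eq.
(a) Each mole of Na₂CO₃ supplies 2 eq, so 1564 / 2 = 782 mol.
(a) Mass: 782 mol × 106 g/mol = 82,890 g.

(b) Alkalinity to neutralize: (186 − 112) = 74 mg/L as CaCO₃ × 204,000 L = 15,100 g as CaCO₃.
(b) Equivalents of H⁺ required: 15,100 ÷ 50 g/eq = 301.9 eq = 301.9 mol NaHSO₄.
(b) Mass of NaHSO₄: 301.9 × 120.1 = 36,260 g.

(a) 82.9 kg; (b) 36.3 kg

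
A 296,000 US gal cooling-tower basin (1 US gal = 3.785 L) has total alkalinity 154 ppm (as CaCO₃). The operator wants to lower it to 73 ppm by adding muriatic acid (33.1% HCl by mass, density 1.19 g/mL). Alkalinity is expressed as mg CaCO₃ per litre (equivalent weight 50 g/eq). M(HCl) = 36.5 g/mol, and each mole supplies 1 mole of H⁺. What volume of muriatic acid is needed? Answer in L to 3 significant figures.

Volume: 296,000 US gal × 3.785 L/gal = 1,120,360 L.
Alkalinity to neutralize: (154 − 73) = 81 mg/L as CaCO₃ × 1,120,360 L = 90,750 g as CaCO₃.
Equivalents of H⁺ required: 90,750 ÷ 50 g/eq = 1815 eq = 1815 mol HCl.
Mass of HCl: 1815 × 36.5 = 66,250 g.
Mass of 33.1% solution: 66,250 / 0.331 = 200,100 g.
Volume: 200,100 g ÷ 1.19 g/mL = 168,200 mL.

168 L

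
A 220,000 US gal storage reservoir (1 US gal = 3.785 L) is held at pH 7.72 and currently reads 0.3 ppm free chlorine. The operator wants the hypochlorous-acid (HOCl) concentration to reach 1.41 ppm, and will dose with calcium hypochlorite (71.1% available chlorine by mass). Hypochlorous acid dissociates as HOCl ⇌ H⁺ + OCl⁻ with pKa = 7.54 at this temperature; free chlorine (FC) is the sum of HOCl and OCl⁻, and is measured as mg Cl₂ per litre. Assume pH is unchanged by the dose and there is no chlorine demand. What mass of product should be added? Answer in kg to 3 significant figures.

3.80 kg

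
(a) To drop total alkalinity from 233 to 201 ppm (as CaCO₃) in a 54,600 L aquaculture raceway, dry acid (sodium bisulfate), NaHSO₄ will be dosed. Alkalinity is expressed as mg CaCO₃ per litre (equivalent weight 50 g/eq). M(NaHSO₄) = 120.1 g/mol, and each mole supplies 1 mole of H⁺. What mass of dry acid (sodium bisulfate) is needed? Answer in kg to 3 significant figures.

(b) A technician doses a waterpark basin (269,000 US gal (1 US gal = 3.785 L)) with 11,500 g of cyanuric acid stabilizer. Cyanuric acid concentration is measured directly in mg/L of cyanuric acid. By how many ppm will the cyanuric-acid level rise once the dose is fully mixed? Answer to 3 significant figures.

(a) 4.20 kg; (b) 11.3 ppm

(a) Alkalinity to neutralize: (233 − 201) = 32 mg/L as CaCO₃ × 54,600 L = 1747 g as CaCO₃.
(a) Equivalents of H⁺ required: 1747 ÷ 50 g/eq = 34.94 eq = 34.94 mol NaHSO₄.
(a) Mass of NaHSO₄: 34.94 × 120.1 = 4197 g.

(b) Volume: 269,000 US gal × 3.785 L/gal = 1,018,165 L.
(b) Rise: 11,500 g / 1,018,165 L × 1000 = 11.29 mg/L.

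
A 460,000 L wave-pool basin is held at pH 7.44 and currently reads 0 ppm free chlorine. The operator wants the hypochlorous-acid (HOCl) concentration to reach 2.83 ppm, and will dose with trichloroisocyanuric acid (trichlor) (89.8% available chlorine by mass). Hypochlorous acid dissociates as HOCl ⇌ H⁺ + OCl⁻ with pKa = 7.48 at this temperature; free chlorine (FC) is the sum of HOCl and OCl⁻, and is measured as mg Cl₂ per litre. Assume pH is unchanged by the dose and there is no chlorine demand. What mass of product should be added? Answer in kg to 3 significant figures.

[OCl⁻]/[HOCl] = 10^(pH − pKa) = 10^(7.44 − 7.48) = 0.912; fraction as HOCl = 1/(1 + 0.912) = 0.523.
Free chlorine required for 2.83 ppm HOCl: 2.83 / 0.523 = 5.411 ppm.
FC to add: 5.411 − 0 = 5.411 mg/L as Cl₂.
Cl₂ equivalent: 5.411 mg/L × 460,000 L = 2489 g.
Product at 89.8% available Cl: 2489 / 0.898 = 2772 g.

2.77 kg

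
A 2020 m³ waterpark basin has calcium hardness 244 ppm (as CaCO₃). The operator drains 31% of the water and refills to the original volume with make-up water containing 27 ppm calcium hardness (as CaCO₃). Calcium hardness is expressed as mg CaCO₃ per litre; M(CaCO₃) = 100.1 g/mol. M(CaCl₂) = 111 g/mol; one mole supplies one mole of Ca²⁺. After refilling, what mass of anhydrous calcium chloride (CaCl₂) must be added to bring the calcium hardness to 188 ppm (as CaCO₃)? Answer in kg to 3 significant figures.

25.2 kg

Volume: 2020 m³ = 2,020,000 L.
After draining 31% and refilling: 244 × 0.69 + 27 × 0.31 = 176.73 ppm.
Deficit to target: 188 − 176.73 = 11.27 mg/L.
As CaCO₃: 11.27 mg/L × 2,020,000 L = 22,770 g; ÷ 100.1 = 227.4 mol Ca²⁺.
Mass: 227.4 × 111 = 25,240 g.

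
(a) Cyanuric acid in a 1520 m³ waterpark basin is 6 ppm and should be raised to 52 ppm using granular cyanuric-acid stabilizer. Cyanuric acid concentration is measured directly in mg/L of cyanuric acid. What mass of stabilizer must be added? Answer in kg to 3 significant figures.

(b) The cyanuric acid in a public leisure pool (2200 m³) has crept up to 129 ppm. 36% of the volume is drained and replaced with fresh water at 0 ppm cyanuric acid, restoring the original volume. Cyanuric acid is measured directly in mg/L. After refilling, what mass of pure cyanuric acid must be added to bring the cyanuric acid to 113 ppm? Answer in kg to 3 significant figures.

(a) Volume: 1520 m³ = 1,520,000 L.
(a) CYA to add: (52 − 6) = 46 mg/L × 1,520,000 L = 69,920 g cyanuric acid.

(b) Volume: 2200 m³ = 2,200,000 L.
(b) After draining 36% and refilling: 129 × 0.64 + 0 × 0.36 = 82.56 ppm.
(b) Deficit to target: 113 − 82.56 = 30.44 mg/L.
(b) Mass: 30.44 mg/L × 2,200,000 L = 66,970 g cyanuric acid.

(a) 69.9 kg; (b) 67.0 kg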